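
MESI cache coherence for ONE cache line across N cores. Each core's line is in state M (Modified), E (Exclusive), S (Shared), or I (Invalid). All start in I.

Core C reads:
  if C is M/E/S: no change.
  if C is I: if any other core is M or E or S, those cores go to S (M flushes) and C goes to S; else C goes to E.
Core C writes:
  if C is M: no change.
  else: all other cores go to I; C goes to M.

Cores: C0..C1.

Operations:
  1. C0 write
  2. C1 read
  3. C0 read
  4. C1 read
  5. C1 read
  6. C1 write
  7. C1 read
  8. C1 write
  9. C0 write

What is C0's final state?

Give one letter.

Op 1: C0 write [C0 write: invalidate none -> C0=M] -> [M,I]
Op 2: C1 read [C1 read from I: others=['C0=M'] -> C1=S, others downsized to S] -> [S,S]
Op 3: C0 read [C0 read: already in S, no change] -> [S,S]
Op 4: C1 read [C1 read: already in S, no change] -> [S,S]
Op 5: C1 read [C1 read: already in S, no change] -> [S,S]
Op 6: C1 write [C1 write: invalidate ['C0=S'] -> C1=M] -> [I,M]
Op 7: C1 read [C1 read: already in M, no change] -> [I,M]
Op 8: C1 write [C1 write: already M (modified), no change] -> [I,M]
Op 9: C0 write [C0 write: invalidate ['C1=M'] -> C0=M] -> [M,I]

Answer: M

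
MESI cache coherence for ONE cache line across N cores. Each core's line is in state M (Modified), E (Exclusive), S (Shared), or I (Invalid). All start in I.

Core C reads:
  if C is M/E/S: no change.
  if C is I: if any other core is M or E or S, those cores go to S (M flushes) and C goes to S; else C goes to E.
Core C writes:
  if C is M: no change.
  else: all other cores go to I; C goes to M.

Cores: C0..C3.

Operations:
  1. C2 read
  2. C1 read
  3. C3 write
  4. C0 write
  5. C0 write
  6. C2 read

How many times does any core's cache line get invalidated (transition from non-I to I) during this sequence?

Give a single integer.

Answer: 3

Derivation:
Op 1: C2 read [C2 read from I: no other sharers -> C2=E (exclusive)] -> [I,I,E,I] (invalidations this op: 0; running total: 0)
Op 2: C1 read [C1 read from I: others=['C2=E'] -> C1=S, others downsized to S] -> [I,S,S,I] (invalidations this op: 0; running total: 0)
Op 3: C3 write [C3 write: invalidate ['C1=S', 'C2=S'] -> C3=M] -> [I,I,I,M] (invalidations this op: 2; running total: 2)
Op 4: C0 write [C0 write: invalidate ['C3=M'] -> C0=M] -> [M,I,I,I] (invalidations this op: 1; running total: 3)
Op 5: C0 write [C0 write: already M (modified), no change] -> [M,I,I,I] (invalidations this op: 0; running total: 3)
Op 6: C2 read [C2 read from I: others=['C0=M'] -> C2=S, others downsized to S] -> [S,I,S,I] (invalidations this op: 0; running total: 3)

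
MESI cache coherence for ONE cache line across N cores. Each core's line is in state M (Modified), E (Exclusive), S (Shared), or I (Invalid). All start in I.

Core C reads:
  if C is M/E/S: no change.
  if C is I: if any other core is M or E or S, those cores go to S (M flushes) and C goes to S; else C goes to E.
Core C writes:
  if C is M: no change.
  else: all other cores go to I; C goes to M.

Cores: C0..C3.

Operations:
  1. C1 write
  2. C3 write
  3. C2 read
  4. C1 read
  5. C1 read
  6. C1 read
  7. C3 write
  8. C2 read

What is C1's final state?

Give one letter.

Answer: I

Derivation:
Op 1: C1 write [C1 write: invalidate none -> C1=M] -> [I,M,I,I]
Op 2: C3 write [C3 write: invalidate ['C1=M'] -> C3=M] -> [I,I,I,M]
Op 3: C2 read [C2 read from I: others=['C3=M'] -> C2=S, others downsized to S] -> [I,I,S,S]
Op 4: C1 read [C1 read from I: others=['C2=S', 'C3=S'] -> C1=S, others downsized to S] -> [I,S,S,S]
Op 5: C1 read [C1 read: already in S, no change] -> [I,S,S,S]
Op 6: C1 read [C1 read: already in S, no change] -> [I,S,S,S]
Op 7: C3 write [C3 write: invalidate ['C1=S', 'C2=S'] -> C3=M] -> [I,I,I,M]
Op 8: C2 read [C2 read from I: others=['C3=M'] -> C2=S, others downsized to S] -> [I,I,S,S]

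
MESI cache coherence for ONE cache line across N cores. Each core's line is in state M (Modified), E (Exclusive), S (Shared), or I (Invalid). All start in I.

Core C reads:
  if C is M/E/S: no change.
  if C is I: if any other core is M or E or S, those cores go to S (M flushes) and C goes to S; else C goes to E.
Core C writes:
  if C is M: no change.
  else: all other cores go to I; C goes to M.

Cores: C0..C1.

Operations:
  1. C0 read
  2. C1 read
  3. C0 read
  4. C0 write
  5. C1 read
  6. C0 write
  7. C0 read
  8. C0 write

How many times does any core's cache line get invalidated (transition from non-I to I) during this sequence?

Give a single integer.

Answer: 2

Derivation:
Op 1: C0 read [C0 read from I: no other sharers -> C0=E (exclusive)] -> [E,I] (invalidations this op: 0; running total: 0)
Op 2: C1 read [C1 read from I: others=['C0=E'] -> C1=S, others downsized to S] -> [S,S] (invalidations this op: 0; running total: 0)
Op 3: C0 read [C0 read: already in S, no change] -> [S,S] (invalidations this op: 0; running total: 0)
Op 4: C0 write [C0 write: invalidate ['C1=S'] -> C0=M] -> [M,I] (invalidations this op: 1; running total: 1)
Op 5: C1 read [C1 read from I: others=['C0=M'] -> C1=S, others downsized to S] -> [S,S] (invalidations this op: 0; running total: 1)
Op 6: C0 write [C0 write: invalidate ['C1=S'] -> C0=M] -> [M,I] (invalidations this op: 1; running total: 2)
Op 7: C0 read [C0 read: already in M, no change] -> [M,I] (invalidations this op: 0; running total: 2)
Op 8: C0 write [C0 write: already M (modified), no change] -> [M,I] (invalidations this op: 0; running total: 2)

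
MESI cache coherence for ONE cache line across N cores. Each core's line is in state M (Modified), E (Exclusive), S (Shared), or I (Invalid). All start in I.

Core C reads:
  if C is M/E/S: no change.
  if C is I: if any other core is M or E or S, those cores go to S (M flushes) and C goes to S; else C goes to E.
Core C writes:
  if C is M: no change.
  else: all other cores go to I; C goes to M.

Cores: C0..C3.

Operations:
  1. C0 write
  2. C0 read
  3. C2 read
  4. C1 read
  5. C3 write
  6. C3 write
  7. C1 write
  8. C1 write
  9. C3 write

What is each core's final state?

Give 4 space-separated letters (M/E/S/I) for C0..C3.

Answer: I I I M

Derivation:
Op 1: C0 write [C0 write: invalidate none -> C0=M] -> [M,I,I,I]
Op 2: C0 read [C0 read: already in M, no change] -> [M,I,I,I]
Op 3: C2 read [C2 read from I: others=['C0=M'] -> C2=S, others downsized to S] -> [S,I,S,I]
Op 4: C1 read [C1 read from I: others=['C0=S', 'C2=S'] -> C1=S, others downsized to S] -> [S,S,S,I]
Op 5: C3 write [C3 write: invalidate ['C0=S', 'C1=S', 'C2=S'] -> C3=M] -> [I,I,I,M]
Op 6: C3 write [C3 write: already M (modified), no change] -> [I,I,I,M]
Op 7: C1 write [C1 write: invalidate ['C3=M'] -> C1=M] -> [I,M,I,I]
Op 8: C1 write [C1 write: already M (modified), no change] -> [I,M,I,I]
Op 9: C3 write [C3 write: invalidate ['C1=M'] -> C3=M] -> [I,I,I,M]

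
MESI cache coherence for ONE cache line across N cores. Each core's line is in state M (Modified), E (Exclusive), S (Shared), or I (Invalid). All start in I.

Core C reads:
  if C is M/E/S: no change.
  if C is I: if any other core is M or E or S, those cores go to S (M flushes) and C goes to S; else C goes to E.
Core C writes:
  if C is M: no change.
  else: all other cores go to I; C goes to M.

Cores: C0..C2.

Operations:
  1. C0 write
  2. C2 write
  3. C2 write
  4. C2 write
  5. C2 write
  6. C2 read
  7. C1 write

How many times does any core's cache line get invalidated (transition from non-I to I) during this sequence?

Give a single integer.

Op 1: C0 write [C0 write: invalidate none -> C0=M] -> [M,I,I] (invalidations this op: 0; running total: 0)
Op 2: C2 write [C2 write: invalidate ['C0=M'] -> C2=M] -> [I,I,M] (invalidations this op: 1; running total: 1)
Op 3: C2 write [C2 write: already M (modified), no change] -> [I,I,M] (invalidations this op: 0; running total: 1)
Op 4: C2 write [C2 write: already M (modified), no change] -> [I,I,M] (invalidations this op: 0; running total: 1)
Op 5: C2 write [C2 write: already M (modified), no change] -> [I,I,M] (invalidations this op: 0; running total: 1)
Op 6: C2 read [C2 read: already in M, no change] -> [I,I,M] (invalidations this op: 0; running total: 1)
Op 7: C1 write [C1 write: invalidate ['C2=M'] -> C1=M] -> [I,M,I] (invalidations this op: 1; running total: 2)

Answer: 2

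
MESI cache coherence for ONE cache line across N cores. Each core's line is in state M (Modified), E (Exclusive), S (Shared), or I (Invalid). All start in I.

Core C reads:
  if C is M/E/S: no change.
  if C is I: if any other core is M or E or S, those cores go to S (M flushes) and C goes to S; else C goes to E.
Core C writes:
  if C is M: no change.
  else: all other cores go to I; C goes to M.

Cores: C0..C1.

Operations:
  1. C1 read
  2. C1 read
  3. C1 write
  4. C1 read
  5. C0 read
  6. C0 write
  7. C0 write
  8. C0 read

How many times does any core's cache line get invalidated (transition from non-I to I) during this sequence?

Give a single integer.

Op 1: C1 read [C1 read from I: no other sharers -> C1=E (exclusive)] -> [I,E] (invalidations this op: 0; running total: 0)
Op 2: C1 read [C1 read: already in E, no change] -> [I,E] (invalidations this op: 0; running total: 0)
Op 3: C1 write [C1 write: invalidate none -> C1=M] -> [I,M] (invalidations this op: 0; running total: 0)
Op 4: C1 read [C1 read: already in M, no change] -> [I,M] (invalidations this op: 0; running total: 0)
Op 5: C0 read [C0 read from I: others=['C1=M'] -> C0=S, others downsized to S] -> [S,S] (invalidations this op: 0; running total: 0)
Op 6: C0 write [C0 write: invalidate ['C1=S'] -> C0=M] -> [M,I] (invalidations this op: 1; running total: 1)
Op 7: C0 write [C0 write: already M (modified), no change] -> [M,I] (invalidations this op: 0; running total: 1)
Op 8: C0 read [C0 read: already in M, no change] -> [M,I] (invalidations this op: 0; running total: 1)

Answer: 1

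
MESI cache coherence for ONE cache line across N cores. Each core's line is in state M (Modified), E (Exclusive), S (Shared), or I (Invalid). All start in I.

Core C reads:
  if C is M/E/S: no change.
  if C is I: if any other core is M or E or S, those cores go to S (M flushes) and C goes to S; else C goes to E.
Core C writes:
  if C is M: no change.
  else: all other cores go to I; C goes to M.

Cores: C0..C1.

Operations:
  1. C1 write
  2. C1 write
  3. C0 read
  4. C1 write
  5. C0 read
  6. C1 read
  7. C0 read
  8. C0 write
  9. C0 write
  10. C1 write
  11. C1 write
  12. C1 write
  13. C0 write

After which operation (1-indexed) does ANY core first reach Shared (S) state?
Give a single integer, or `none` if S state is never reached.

Op 1: C1 write [C1 write: invalidate none -> C1=M] -> [I,M]
Op 2: C1 write [C1 write: already M (modified), no change] -> [I,M]
Op 3: C0 read [C0 read from I: others=['C1=M'] -> C0=S, others downsized to S] -> [S,S]
  -> First S state at op 3; remaining ops need not be traced.

Answer: 3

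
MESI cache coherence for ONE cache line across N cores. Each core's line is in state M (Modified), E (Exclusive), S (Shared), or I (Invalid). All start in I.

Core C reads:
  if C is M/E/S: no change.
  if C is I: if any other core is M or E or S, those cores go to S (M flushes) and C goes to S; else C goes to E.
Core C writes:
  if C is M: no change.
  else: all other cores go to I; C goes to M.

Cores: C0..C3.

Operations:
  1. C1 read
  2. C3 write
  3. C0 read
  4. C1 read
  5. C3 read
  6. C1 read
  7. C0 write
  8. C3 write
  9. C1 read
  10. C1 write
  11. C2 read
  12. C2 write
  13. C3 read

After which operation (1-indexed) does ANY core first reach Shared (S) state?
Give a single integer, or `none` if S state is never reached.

Op 1: C1 read [C1 read from I: no other sharers -> C1=E (exclusive)] -> [I,E,I,I]
Op 2: C3 write [C3 write: invalidate ['C1=E'] -> C3=M] -> [I,I,I,M]
Op 3: C0 read [C0 read from I: others=['C3=M'] -> C0=S, others downsized to S] -> [S,I,I,S]
  -> First S state at op 3; remaining ops need not be traced.

Answer: 3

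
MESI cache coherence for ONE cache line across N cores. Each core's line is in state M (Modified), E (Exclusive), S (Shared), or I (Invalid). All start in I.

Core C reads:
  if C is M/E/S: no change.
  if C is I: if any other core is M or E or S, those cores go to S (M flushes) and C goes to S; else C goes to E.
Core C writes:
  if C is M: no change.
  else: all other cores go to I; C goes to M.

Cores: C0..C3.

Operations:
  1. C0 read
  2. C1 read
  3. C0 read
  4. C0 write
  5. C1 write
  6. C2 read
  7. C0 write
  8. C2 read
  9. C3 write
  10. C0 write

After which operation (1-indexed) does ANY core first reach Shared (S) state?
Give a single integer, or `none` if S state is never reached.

Answer: 2

Derivation:
Op 1: C0 read [C0 read from I: no other sharers -> C0=E (exclusive)] -> [E,I,I,I]
Op 2: C1 read [C1 read from I: others=['C0=E'] -> C1=S, others downsized to S] -> [S,S,I,I]
  -> First S state at op 2; remaining ops need not be traced.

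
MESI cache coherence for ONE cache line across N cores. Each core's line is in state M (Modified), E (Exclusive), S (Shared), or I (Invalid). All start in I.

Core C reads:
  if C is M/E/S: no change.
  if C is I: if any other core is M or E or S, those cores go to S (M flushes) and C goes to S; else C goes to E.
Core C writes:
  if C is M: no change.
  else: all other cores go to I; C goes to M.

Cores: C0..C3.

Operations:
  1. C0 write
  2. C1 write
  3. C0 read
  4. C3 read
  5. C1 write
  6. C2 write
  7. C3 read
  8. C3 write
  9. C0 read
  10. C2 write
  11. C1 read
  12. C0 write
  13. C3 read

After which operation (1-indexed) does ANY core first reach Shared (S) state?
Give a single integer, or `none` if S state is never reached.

Op 1: C0 write [C0 write: invalidate none -> C0=M] -> [M,I,I,I]
Op 2: C1 write [C1 write: invalidate ['C0=M'] -> C1=M] -> [I,M,I,I]
Op 3: C0 read [C0 read from I: others=['C1=M'] -> C0=S, others downsized to S] -> [S,S,I,I]
  -> First S state at op 3; remaining ops need not be traced.

Answer: 3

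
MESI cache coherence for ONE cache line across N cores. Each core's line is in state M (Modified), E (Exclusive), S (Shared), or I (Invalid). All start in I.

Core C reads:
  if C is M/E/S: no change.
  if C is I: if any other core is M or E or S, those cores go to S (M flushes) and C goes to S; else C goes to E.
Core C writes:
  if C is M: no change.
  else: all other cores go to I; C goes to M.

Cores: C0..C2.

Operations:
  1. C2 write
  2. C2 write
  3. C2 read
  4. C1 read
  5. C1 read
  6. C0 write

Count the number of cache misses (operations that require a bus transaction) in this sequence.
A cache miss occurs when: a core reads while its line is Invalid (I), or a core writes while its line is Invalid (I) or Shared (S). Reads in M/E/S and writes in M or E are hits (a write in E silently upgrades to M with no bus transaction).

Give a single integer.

Answer: 3

Derivation:
Op 1: C2 write [C2 write: invalidate none -> C2=M] -> [I,I,M] [MISS #1: write from I]
Op 2: C2 write [C2 write: already M (modified), no change] -> [I,I,M] [hit: write from M]
Op 3: C2 read [C2 read: already in M, no change] -> [I,I,M] [hit: read from M]
Op 4: C1 read [C1 read from I: others=['C2=M'] -> C1=S, others downsized to S] -> [I,S,S] [MISS #2: read from I]
Op 5: C1 read [C1 read: already in S, no change] -> [I,S,S] [hit: read from S]
Op 6: C0 write [C0 write: invalidate ['C1=S', 'C2=S'] -> C0=M] -> [M,I,I] [MISS #3: write from I]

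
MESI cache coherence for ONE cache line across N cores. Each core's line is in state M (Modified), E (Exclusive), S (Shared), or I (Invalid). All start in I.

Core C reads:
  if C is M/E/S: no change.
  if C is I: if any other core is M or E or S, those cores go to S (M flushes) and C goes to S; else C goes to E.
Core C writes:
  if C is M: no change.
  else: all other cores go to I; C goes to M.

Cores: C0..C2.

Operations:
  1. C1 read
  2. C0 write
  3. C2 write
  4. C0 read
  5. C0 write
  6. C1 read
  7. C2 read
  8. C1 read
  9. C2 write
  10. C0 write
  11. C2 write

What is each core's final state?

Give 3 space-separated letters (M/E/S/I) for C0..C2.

Op 1: C1 read [C1 read from I: no other sharers -> C1=E (exclusive)] -> [I,E,I]
Op 2: C0 write [C0 write: invalidate ['C1=E'] -> C0=M] -> [M,I,I]
Op 3: C2 write [C2 write: invalidate ['C0=M'] -> C2=M] -> [I,I,M]
Op 4: C0 read [C0 read from I: others=['C2=M'] -> C0=S, others downsized to S] -> [S,I,S]
Op 5: C0 write [C0 write: invalidate ['C2=S'] -> C0=M] -> [M,I,I]
Op 6: C1 read [C1 read from I: others=['C0=M'] -> C1=S, others downsized to S] -> [S,S,I]
Op 7: C2 read [C2 read from I: others=['C0=S', 'C1=S'] -> C2=S, others downsized to S] -> [S,S,S]
Op 8: C1 read [C1 read: already in S, no change] -> [S,S,S]
Op 9: C2 write [C2 write: invalidate ['C0=S', 'C1=S'] -> C2=M] -> [I,I,M]
Op 10: C0 write [C0 write: invalidate ['C2=M'] -> C0=M] -> [M,I,I]
Op 11: C2 write [C2 write: invalidate ['C0=M'] -> C2=M] -> [I,I,M]

Answer: I I M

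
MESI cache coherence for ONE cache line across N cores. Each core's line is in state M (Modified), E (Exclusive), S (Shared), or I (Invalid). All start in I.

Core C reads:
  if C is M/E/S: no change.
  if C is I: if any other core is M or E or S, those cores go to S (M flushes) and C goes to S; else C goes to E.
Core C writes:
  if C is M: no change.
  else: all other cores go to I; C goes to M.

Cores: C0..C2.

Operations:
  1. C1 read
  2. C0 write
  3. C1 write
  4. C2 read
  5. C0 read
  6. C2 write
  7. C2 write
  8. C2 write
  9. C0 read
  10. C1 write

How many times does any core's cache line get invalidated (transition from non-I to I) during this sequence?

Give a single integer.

Answer: 6

Derivation:
Op 1: C1 read [C1 read from I: no other sharers -> C1=E (exclusive)] -> [I,E,I] (invalidations this op: 0; running total: 0)
Op 2: C0 write [C0 write: invalidate ['C1=E'] -> C0=M] -> [M,I,I] (invalidations this op: 1; running total: 1)
Op 3: C1 write [C1 write: invalidate ['C0=M'] -> C1=M] -> [I,M,I] (invalidations this op: 1; running total: 2)
Op 4: C2 read [C2 read from I: others=['C1=M'] -> C2=S, others downsized to S] -> [I,S,S] (invalidations this op: 0; running total: 2)
Op 5: C0 read [C0 read from I: others=['C1=S', 'C2=S'] -> C0=S, others downsized to S] -> [S,S,S] (invalidations this op: 0; running total: 2)
Op 6: C2 write [C2 write: invalidate ['C0=S', 'C1=S'] -> C2=M] -> [I,I,M] (invalidations this op: 2; running total: 4)
Op 7: C2 write [C2 write: already M (modified), no change] -> [I,I,M] (invalidations this op: 0; running total: 4)
Op 8: C2 write [C2 write: already M (modified), no change] -> [I,I,M] (invalidations this op: 0; running total: 4)
Op 9: C0 read [C0 read from I: others=['C2=M'] -> C0=S, others downsized to S] -> [S,I,S] (invalidations this op: 0; running total: 4)
Op 10: C1 write [C1 write: invalidate ['C0=S', 'C2=S'] -> C1=M] -> [I,M,I] (invalidations this op: 2; running total: 6)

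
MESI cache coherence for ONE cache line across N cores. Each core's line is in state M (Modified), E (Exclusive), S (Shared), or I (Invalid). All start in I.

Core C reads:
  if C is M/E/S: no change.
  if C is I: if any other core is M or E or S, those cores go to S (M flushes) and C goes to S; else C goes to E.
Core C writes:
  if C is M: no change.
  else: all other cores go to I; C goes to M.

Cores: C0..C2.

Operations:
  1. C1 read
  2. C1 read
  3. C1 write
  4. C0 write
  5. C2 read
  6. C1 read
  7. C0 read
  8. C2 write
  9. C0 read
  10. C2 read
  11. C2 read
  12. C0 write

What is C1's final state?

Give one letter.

Answer: I

Derivation:
Op 1: C1 read [C1 read from I: no other sharers -> C1=E (exclusive)] -> [I,E,I]
Op 2: C1 read [C1 read: already in E, no change] -> [I,E,I]
Op 3: C1 write [C1 write: invalidate none -> C1=M] -> [I,M,I]
Op 4: C0 write [C0 write: invalidate ['C1=M'] -> C0=M] -> [M,I,I]
Op 5: C2 read [C2 read from I: others=['C0=M'] -> C2=S, others downsized to S] -> [S,I,S]
Op 6: C1 read [C1 read from I: others=['C0=S', 'C2=S'] -> C1=S, others downsized to S] -> [S,S,S]
Op 7: C0 read [C0 read: already in S, no change] -> [S,S,S]
Op 8: C2 write [C2 write: invalidate ['C0=S', 'C1=S'] -> C2=M] -> [I,I,M]
Op 9: C0 read [C0 read from I: others=['C2=M'] -> C0=S, others downsized to S] -> [S,I,S]
Op 10: C2 read [C2 read: already in S, no change] -> [S,I,S]
Op 11: C2 read [C2 read: already in S, no change] -> [S,I,S]
Op 12: C0 write [C0 write: invalidate ['C2=S'] -> C0=M] -> [M,I,I]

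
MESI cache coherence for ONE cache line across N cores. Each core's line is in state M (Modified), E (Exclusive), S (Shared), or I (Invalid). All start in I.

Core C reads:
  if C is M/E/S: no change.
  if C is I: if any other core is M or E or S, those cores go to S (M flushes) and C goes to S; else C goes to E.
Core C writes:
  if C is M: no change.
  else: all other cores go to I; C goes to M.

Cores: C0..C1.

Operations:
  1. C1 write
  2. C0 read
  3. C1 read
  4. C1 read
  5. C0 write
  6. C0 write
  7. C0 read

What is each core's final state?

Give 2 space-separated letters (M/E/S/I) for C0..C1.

Answer: M I

Derivation:
Op 1: C1 write [C1 write: invalidate none -> C1=M] -> [I,M]
Op 2: C0 read [C0 read from I: others=['C1=M'] -> C0=S, others downsized to S] -> [S,S]
Op 3: C1 read [C1 read: already in S, no change] -> [S,S]
Op 4: C1 read [C1 read: already in S, no change] -> [S,S]
Op 5: C0 write [C0 write: invalidate ['C1=S'] -> C0=M] -> [M,I]
Op 6: C0 write [C0 write: already M (modified), no change] -> [M,I]
Op 7: C0 read [C0 read: already in M, no change] -> [M,I]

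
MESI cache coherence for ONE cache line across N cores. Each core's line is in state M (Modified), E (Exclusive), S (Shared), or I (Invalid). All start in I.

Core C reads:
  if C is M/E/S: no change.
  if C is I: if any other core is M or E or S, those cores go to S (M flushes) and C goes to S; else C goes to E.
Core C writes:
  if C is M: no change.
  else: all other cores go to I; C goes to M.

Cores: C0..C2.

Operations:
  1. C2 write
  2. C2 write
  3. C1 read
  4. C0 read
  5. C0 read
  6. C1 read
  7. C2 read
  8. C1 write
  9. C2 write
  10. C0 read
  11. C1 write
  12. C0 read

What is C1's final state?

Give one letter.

Answer: S

Derivation:
Op 1: C2 write [C2 write: invalidate none -> C2=M] -> [I,I,M]
Op 2: C2 write [C2 write: already M (modified), no change] -> [I,I,M]
Op 3: C1 read [C1 read from I: others=['C2=M'] -> C1=S, others downsized to S] -> [I,S,S]
Op 4: C0 read [C0 read from I: others=['C1=S', 'C2=S'] -> C0=S, others downsized to S] -> [S,S,S]
Op 5: C0 read [C0 read: already in S, no change] -> [S,S,S]
Op 6: C1 read [C1 read: already in S, no change] -> [S,S,S]
Op 7: C2 read [C2 read: already in S, no change] -> [S,S,S]
Op 8: C1 write [C1 write: invalidate ['C0=S', 'C2=S'] -> C1=M] -> [I,M,I]
Op 9: C2 write [C2 write: invalidate ['C1=M'] -> C2=M] -> [I,I,M]
Op 10: C0 read [C0 read from I: others=['C2=M'] -> C0=S, others downsized to S] -> [S,I,S]
Op 11: C1 write [C1 write: invalidate ['C0=S', 'C2=S'] -> C1=M] -> [I,M,I]
Op 12: C0 read [C0 read from I: others=['C1=M'] -> C0=S, others downsized to S] -> [S,S,I]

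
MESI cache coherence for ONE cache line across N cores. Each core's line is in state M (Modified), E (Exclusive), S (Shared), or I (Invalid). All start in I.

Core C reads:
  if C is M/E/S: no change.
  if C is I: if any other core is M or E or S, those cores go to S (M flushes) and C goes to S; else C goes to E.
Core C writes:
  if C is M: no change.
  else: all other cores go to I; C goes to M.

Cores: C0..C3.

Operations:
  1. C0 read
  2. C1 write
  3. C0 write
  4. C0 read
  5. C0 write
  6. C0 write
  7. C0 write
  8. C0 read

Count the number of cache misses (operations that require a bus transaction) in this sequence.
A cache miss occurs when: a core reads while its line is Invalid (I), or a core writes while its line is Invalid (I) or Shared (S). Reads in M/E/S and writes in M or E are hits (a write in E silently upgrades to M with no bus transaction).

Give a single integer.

Op 1: C0 read [C0 read from I: no other sharers -> C0=E (exclusive)] -> [E,I,I,I] [MISS #1: read from I]
Op 2: C1 write [C1 write: invalidate ['C0=E'] -> C1=M] -> [I,M,I,I] [MISS #2: write from I]
Op 3: C0 write [C0 write: invalidate ['C1=M'] -> C0=M] -> [M,I,I,I] [MISS #3: write from I]
Op 4: C0 read [C0 read: already in M, no change] -> [M,I,I,I] [hit: read from M]
Op 5: C0 write [C0 write: already M (modified), no change] -> [M,I,I,I] [hit: write from M]
Op 6: C0 write [C0 write: already M (modified), no change] -> [M,I,I,I] [hit: write from M]
Op 7: C0 write [C0 write: already M (modified), no change] -> [M,I,I,I] [hit: write from M]
Op 8: C0 read [C0 read: already in M, no change] -> [M,I,I,I] [hit: read from M]

Answer: 3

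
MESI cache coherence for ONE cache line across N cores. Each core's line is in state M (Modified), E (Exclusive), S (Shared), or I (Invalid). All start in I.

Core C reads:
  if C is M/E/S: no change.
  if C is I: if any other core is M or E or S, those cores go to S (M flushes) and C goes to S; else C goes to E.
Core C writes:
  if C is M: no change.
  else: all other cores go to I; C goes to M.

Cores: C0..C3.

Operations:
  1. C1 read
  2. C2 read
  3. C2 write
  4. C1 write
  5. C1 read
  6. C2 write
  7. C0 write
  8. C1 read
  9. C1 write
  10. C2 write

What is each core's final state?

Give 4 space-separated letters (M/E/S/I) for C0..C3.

Op 1: C1 read [C1 read from I: no other sharers -> C1=E (exclusive)] -> [I,E,I,I]
Op 2: C2 read [C2 read from I: others=['C1=E'] -> C2=S, others downsized to S] -> [I,S,S,I]
Op 3: C2 write [C2 write: invalidate ['C1=S'] -> C2=M] -> [I,I,M,I]
Op 4: C1 write [C1 write: invalidate ['C2=M'] -> C1=M] -> [I,M,I,I]
Op 5: C1 read [C1 read: already in M, no change] -> [I,M,I,I]
Op 6: C2 write [C2 write: invalidate ['C1=M'] -> C2=M] -> [I,I,M,I]
Op 7: C0 write [C0 write: invalidate ['C2=M'] -> C0=M] -> [M,I,I,I]
Op 8: C1 read [C1 read from I: others=['C0=M'] -> C1=S, others downsized to S] -> [S,S,I,I]
Op 9: C1 write [C1 write: invalidate ['C0=S'] -> C1=M] -> [I,M,I,I]
Op 10: C2 write [C2 write: invalidate ['C1=M'] -> C2=M] -> [I,I,M,I]

Answer: I I M I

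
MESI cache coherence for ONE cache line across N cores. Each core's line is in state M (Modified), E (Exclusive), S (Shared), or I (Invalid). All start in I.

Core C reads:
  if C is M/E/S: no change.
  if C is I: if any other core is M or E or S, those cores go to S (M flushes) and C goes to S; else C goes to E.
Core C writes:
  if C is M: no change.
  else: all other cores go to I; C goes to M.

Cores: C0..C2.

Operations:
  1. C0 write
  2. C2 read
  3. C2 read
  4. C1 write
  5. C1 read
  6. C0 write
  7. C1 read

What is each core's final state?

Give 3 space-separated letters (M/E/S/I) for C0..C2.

Op 1: C0 write [C0 write: invalidate none -> C0=M] -> [M,I,I]
Op 2: C2 read [C2 read from I: others=['C0=M'] -> C2=S, others downsized to S] -> [S,I,S]
Op 3: C2 read [C2 read: already in S, no change] -> [S,I,S]
Op 4: C1 write [C1 write: invalidate ['C0=S', 'C2=S'] -> C1=M] -> [I,M,I]
Op 5: C1 read [C1 read: already in M, no change] -> [I,M,I]
Op 6: C0 write [C0 write: invalidate ['C1=M'] -> C0=M] -> [M,I,I]
Op 7: C1 read [C1 read from I: others=['C0=M'] -> C1=S, others downsized to S] -> [S,S,I]

Answer: S S I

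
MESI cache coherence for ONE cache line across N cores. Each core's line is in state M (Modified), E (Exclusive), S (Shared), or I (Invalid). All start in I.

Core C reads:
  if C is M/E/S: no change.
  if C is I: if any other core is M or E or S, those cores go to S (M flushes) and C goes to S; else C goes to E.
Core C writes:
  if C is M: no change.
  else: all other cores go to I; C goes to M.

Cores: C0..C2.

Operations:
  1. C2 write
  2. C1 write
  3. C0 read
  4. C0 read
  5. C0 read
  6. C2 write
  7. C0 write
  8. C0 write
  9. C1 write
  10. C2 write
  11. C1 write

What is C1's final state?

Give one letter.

Answer: M

Derivation:
Op 1: C2 write [C2 write: invalidate none -> C2=M] -> [I,I,M]
Op 2: C1 write [C1 write: invalidate ['C2=M'] -> C1=M] -> [I,M,I]
Op 3: C0 read [C0 read from I: others=['C1=M'] -> C0=S, others downsized to S] -> [S,S,I]
Op 4: C0 read [C0 read: already in S, no change] -> [S,S,I]
Op 5: C0 read [C0 read: already in S, no change] -> [S,S,I]
Op 6: C2 write [C2 write: invalidate ['C0=S', 'C1=S'] -> C2=M] -> [I,I,M]
Op 7: C0 write [C0 write: invalidate ['C2=M'] -> C0=M] -> [M,I,I]
Op 8: C0 write [C0 write: already M (modified), no change] -> [M,I,I]
Op 9: C1 write [C1 write: invalidate ['C0=M'] -> C1=M] -> [I,M,I]
Op 10: C2 write [C2 write: invalidate ['C1=M'] -> C2=M] -> [I,I,M]
Op 11: C1 write [C1 write: invalidate ['C2=M'] -> C1=M] -> [I,M,I]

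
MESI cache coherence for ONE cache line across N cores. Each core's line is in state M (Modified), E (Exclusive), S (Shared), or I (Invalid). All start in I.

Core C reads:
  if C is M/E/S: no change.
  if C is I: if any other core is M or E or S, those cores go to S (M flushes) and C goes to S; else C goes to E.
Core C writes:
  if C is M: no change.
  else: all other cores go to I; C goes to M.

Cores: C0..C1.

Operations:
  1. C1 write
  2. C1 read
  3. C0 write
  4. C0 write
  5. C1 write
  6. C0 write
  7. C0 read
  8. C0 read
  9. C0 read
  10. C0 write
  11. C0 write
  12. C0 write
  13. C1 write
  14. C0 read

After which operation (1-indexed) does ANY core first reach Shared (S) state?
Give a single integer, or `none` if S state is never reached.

Op 1: C1 write [C1 write: invalidate none -> C1=M] -> [I,M]
Op 2: C1 read [C1 read: already in M, no change] -> [I,M]
Op 3: C0 write [C0 write: invalidate ['C1=M'] -> C0=M] -> [M,I]
Op 4: C0 write [C0 write: already M (modified), no change] -> [M,I]
Op 5: C1 write [C1 write: invalidate ['C0=M'] -> C1=M] -> [I,M]
Op 6: C0 write [C0 write: invalidate ['C1=M'] -> C0=M] -> [M,I]
Op 7: C0 read [C0 read: already in M, no change] -> [M,I]
Op 8: C0 read [C0 read: already in M, no change] -> [M,I]
Op 9: C0 read [C0 read: already in M, no change] -> [M,I]
Op 10: C0 write [C0 write: already M (modified), no change] -> [M,I]
Op 11: C0 write [C0 write: already M (modified), no change] -> [M,I]
Op 12: C0 write [C0 write: already M (modified), no change] -> [M,I]
Op 13: C1 write [C1 write: invalidate ['C0=M'] -> C1=M] -> [I,M]
Op 14: C0 read [C0 read from I: others=['C1=M'] -> C0=S, others downsized to S] -> [S,S]
  -> First S state at op 14; remaining ops need not be traced.

Answer: 14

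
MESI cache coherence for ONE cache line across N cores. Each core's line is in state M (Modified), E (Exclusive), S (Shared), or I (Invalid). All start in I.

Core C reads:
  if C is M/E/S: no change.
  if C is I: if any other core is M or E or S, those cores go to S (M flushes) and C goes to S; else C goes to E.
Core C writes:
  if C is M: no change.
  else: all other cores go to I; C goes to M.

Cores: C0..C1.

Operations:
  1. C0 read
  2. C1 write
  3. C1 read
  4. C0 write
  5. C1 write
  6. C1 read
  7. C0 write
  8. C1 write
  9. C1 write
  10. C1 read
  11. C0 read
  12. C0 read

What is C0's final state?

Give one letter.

Op 1: C0 read [C0 read from I: no other sharers -> C0=E (exclusive)] -> [E,I]
Op 2: C1 write [C1 write: invalidate ['C0=E'] -> C1=M] -> [I,M]
Op 3: C1 read [C1 read: already in M, no change] -> [I,M]
Op 4: C0 write [C0 write: invalidate ['C1=M'] -> C0=M] -> [M,I]
Op 5: C1 write [C1 write: invalidate ['C0=M'] -> C1=M] -> [I,M]
Op 6: C1 read [C1 read: already in M, no change] -> [I,M]
Op 7: C0 write [C0 write: invalidate ['C1=M'] -> C0=M] -> [M,I]
Op 8: C1 write [C1 write: invalidate ['C0=M'] -> C1=M] -> [I,M]
Op 9: C1 write [C1 write: already M (modified), no change] -> [I,M]
Op 10: C1 read [C1 read: already in M, no change] -> [I,M]
Op 11: C0 read [C0 read from I: others=['C1=M'] -> C0=S, others downsized to S] -> [S,S]
Op 12: C0 read [C0 read: already in S, no change] -> [S,S]

Answer: S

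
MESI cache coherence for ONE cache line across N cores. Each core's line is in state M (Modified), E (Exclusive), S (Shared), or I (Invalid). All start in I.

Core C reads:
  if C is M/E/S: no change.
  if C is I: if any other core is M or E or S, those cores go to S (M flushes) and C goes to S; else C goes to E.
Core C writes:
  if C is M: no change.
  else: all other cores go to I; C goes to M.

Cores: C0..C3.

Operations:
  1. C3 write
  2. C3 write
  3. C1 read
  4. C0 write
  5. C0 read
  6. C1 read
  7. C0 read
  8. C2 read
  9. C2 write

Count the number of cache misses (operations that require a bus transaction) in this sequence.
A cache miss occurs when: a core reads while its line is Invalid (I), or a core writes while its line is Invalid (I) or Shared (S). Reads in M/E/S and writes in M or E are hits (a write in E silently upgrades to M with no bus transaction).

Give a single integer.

Answer: 6

Derivation:
Op 1: C3 write [C3 write: invalidate none -> C3=M] -> [I,I,I,M] [MISS #1: write from I]
Op 2: C3 write [C3 write: already M (modified), no change] -> [I,I,I,M] [hit: write from M]
Op 3: C1 read [C1 read from I: others=['C3=M'] -> C1=S, others downsized to S] -> [I,S,I,S] [MISS #2: read from I]
Op 4: C0 write [C0 write: invalidate ['C1=S', 'C3=S'] -> C0=M] -> [M,I,I,I] [MISS #3: write from I]
Op 5: C0 read [C0 read: already in M, no change] -> [M,I,I,I] [hit: read from M]
Op 6: C1 read [C1 read from I: others=['C0=M'] -> C1=S, others downsized to S] -> [S,S,I,I] [MISS #4: read from I]
Op 7: C0 read [C0 read: already in S, no change] -> [S,S,I,I] [hit: read from S]
Op 8: C2 read [C2 read from I: others=['C0=S', 'C1=S'] -> C2=S, others downsized to S] -> [S,S,S,I] [MISS #5: read from I]
Op 9: C2 write [C2 write: invalidate ['C0=S', 'C1=S'] -> C2=M] -> [I,I,M,I] [MISS #6: write from S]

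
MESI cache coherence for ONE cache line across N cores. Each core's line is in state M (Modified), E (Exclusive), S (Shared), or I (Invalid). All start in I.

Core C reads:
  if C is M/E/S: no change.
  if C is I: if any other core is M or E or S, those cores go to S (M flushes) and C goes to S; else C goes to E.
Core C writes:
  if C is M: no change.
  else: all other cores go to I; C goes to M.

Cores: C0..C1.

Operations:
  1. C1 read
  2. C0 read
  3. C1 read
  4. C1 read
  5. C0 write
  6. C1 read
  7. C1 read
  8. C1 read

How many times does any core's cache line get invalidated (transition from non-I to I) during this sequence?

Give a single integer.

Answer: 1

Derivation:
Op 1: C1 read [C1 read from I: no other sharers -> C1=E (exclusive)] -> [I,E] (invalidations this op: 0; running total: 0)
Op 2: C0 read [C0 read from I: others=['C1=E'] -> C0=S, others downsized to S] -> [S,S] (invalidations this op: 0; running total: 0)
Op 3: C1 read [C1 read: already in S, no change] -> [S,S] (invalidations this op: 0; running total: 0)
Op 4: C1 read [C1 read: already in S, no change] -> [S,S] (invalidations this op: 0; running total: 0)
Op 5: C0 write [C0 write: invalidate ['C1=S'] -> C0=M] -> [M,I] (invalidations this op: 1; running total: 1)
Op 6: C1 read [C1 read from I: others=['C0=M'] -> C1=S, others downsized to S] -> [S,S] (invalidations this op: 0; running total: 1)
Op 7: C1 read [C1 read: already in S, no change] -> [S,S] (invalidations this op: 0; running total: 1)
Op 8: C1 read [C1 read: already in S, no change] -> [S,S] (invalidations this op: 0; running total: 1)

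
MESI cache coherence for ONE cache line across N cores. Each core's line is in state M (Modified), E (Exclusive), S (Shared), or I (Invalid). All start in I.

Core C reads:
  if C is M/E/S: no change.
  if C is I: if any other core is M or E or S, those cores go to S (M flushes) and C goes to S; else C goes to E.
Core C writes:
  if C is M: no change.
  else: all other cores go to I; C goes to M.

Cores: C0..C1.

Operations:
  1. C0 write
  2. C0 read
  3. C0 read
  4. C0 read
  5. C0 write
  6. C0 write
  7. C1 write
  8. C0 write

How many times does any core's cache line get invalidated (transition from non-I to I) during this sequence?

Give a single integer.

Answer: 2

Derivation:
Op 1: C0 write [C0 write: invalidate none -> C0=M] -> [M,I] (invalidations this op: 0; running total: 0)
Op 2: C0 read [C0 read: already in M, no change] -> [M,I] (invalidations this op: 0; running total: 0)
Op 3: C0 read [C0 read: already in M, no change] -> [M,I] (invalidations this op: 0; running total: 0)
Op 4: C0 read [C0 read: already in M, no change] -> [M,I] (invalidations this op: 0; running total: 0)
Op 5: C0 write [C0 write: already M (modified), no change] -> [M,I] (invalidations this op: 0; running total: 0)
Op 6: C0 write [C0 write: already M (modified), no change] -> [M,I] (invalidations this op: 0; running total: 0)
Op 7: C1 write [C1 write: invalidate ['C0=M'] -> C1=M] -> [I,M] (invalidations this op: 1; running total: 1)
Op 8: C0 write [C0 write: invalidate ['C1=M'] -> C0=M] -> [M,I] (invalidations this op: 1; running total: 2)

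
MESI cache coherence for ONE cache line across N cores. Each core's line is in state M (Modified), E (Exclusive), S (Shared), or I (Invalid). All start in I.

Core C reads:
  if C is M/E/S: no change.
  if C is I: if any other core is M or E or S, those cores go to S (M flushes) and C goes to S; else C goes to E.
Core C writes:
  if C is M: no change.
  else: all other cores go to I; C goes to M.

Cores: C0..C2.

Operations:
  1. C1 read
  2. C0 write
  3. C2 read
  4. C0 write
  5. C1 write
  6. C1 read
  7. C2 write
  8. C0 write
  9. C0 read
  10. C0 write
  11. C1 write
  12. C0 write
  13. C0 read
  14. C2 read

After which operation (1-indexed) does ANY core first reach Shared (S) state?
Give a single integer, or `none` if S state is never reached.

Op 1: C1 read [C1 read from I: no other sharers -> C1=E (exclusive)] -> [I,E,I]
Op 2: C0 write [C0 write: invalidate ['C1=E'] -> C0=M] -> [M,I,I]
Op 3: C2 read [C2 read from I: others=['C0=M'] -> C2=S, others downsized to S] -> [S,I,S]
  -> First S state at op 3; remaining ops need not be traced.

Answer: 3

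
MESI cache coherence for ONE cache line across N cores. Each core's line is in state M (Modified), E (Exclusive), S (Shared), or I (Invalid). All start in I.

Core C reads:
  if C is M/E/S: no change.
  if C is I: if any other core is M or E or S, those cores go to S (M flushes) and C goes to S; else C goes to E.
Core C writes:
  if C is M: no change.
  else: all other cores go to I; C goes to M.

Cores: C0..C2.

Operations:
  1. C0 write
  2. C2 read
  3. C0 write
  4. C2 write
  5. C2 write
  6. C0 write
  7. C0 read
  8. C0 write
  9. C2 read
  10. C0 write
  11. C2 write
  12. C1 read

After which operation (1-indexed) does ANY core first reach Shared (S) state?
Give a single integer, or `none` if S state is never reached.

Op 1: C0 write [C0 write: invalidate none -> C0=M] -> [M,I,I]
Op 2: C2 read [C2 read from I: others=['C0=M'] -> C2=S, others downsized to S] -> [S,I,S]
  -> First S state at op 2; remaining ops need not be traced.

Answer: 2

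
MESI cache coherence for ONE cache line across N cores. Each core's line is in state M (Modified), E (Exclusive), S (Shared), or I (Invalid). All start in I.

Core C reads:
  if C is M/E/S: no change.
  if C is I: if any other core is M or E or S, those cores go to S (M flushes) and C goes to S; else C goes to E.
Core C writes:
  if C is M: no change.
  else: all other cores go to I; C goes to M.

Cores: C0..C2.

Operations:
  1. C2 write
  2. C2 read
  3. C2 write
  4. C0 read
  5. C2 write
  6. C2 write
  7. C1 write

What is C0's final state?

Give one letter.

Answer: I

Derivation:
Op 1: C2 write [C2 write: invalidate none -> C2=M] -> [I,I,M]
Op 2: C2 read [C2 read: already in M, no change] -> [I,I,M]
Op 3: C2 write [C2 write: already M (modified), no change] -> [I,I,M]
Op 4: C0 read [C0 read from I: others=['C2=M'] -> C0=S, others downsized to S] -> [S,I,S]
Op 5: C2 write [C2 write: invalidate ['C0=S'] -> C2=M] -> [I,I,M]
Op 6: C2 write [C2 write: already M (modified), no change] -> [I,I,M]
Op 7: C1 write [C1 write: invalidate ['C2=M'] -> C1=M] -> [I,M,I]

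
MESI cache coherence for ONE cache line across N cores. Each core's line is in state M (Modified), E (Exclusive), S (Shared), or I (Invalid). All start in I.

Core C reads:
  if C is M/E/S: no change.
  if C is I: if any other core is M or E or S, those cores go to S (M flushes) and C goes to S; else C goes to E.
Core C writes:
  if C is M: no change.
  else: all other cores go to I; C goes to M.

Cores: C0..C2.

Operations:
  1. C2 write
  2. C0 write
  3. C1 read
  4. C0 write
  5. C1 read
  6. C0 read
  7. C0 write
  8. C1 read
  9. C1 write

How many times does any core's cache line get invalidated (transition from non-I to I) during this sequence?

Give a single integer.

Op 1: C2 write [C2 write: invalidate none -> C2=M] -> [I,I,M] (invalidations this op: 0; running total: 0)
Op 2: C0 write [C0 write: invalidate ['C2=M'] -> C0=M] -> [M,I,I] (invalidations this op: 1; running total: 1)
Op 3: C1 read [C1 read from I: others=['C0=M'] -> C1=S, others downsized to S] -> [S,S,I] (invalidations this op: 0; running total: 1)
Op 4: C0 write [C0 write: invalidate ['C1=S'] -> C0=M] -> [M,I,I] (invalidations this op: 1; running total: 2)
Op 5: C1 read [C1 read from I: others=['C0=M'] -> C1=S, others downsized to S] -> [S,S,I] (invalidations this op: 0; running total: 2)
Op 6: C0 read [C0 read: already in S, no change] -> [S,S,I] (invalidations this op: 0; running total: 2)
Op 7: C0 write [C0 write: invalidate ['C1=S'] -> C0=M] -> [M,I,I] (invalidations this op: 1; running total: 3)
Op 8: C1 read [C1 read from I: others=['C0=M'] -> C1=S, others downsized to S] -> [S,S,I] (invalidations this op: 0; running total: 3)
Op 9: C1 write [C1 write: invalidate ['C0=S'] -> C1=M] -> [I,M,I] (invalidations this op: 1; running total: 4)

Answer: 4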